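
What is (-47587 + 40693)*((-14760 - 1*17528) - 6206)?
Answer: 265377636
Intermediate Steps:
(-47587 + 40693)*((-14760 - 1*17528) - 6206) = -6894*((-14760 - 17528) - 6206) = -6894*(-32288 - 6206) = -6894*(-38494) = 265377636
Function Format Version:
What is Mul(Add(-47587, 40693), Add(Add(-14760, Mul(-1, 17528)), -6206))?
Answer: 265377636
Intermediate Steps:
Mul(Add(-47587, 40693), Add(Add(-14760, Mul(-1, 17528)), -6206)) = Mul(-6894, Add(Add(-14760, -17528), -6206)) = Mul(-6894, Add(-32288, -6206)) = Mul(-6894, -38494) = 265377636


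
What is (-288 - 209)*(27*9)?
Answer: -120771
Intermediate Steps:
(-288 - 209)*(27*9) = -497*243 = -120771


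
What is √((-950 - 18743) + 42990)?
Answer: √23297 ≈ 152.63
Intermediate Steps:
√((-950 - 18743) + 42990) = √(-19693 + 42990) = √23297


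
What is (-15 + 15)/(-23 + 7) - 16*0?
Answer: 0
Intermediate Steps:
(-15 + 15)/(-23 + 7) - 16*0 = 0/(-16) + 0 = 0*(-1/16) + 0 = 0 + 0 = 0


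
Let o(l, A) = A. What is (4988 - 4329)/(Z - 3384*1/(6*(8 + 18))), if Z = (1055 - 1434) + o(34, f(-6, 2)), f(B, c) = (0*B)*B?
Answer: -8567/5209 ≈ -1.6447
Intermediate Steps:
f(B, c) = 0 (f(B, c) = 0*B = 0)
Z = -379 (Z = (1055 - 1434) + 0 = -379 + 0 = -379)
(4988 - 4329)/(Z - 3384*1/(6*(8 + 18))) = (4988 - 4329)/(-379 - 3384*1/(6*(8 + 18))) = 659/(-379 - 3384/(26*6)) = 659/(-379 - 3384/156) = 659/(-379 - 3384*1/156) = 659/(-379 - 282/13) = 659/(-5209/13) = 659*(-13/5209) = -8567/5209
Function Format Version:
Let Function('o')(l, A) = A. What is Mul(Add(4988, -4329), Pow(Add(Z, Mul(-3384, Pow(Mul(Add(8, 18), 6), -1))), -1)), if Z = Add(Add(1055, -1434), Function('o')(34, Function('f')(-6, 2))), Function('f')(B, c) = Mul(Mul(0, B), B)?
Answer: Rational(-8567, 5209) ≈ -1.6447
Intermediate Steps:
Function('f')(B, c) = 0 (Function('f')(B, c) = Mul(0, B) = 0)
Z = -379 (Z = Add(Add(1055, -1434), 0) = Add(-379, 0) = -379)
Mul(Add(4988, -4329), Pow(Add(Z, Mul(-3384, Pow(Mul(Add(8, 18), 6), -1))), -1)) = Mul(Add(4988, -4329), Pow(Add(-379, Mul(-3384, Pow(Mul(Add(8, 18), 6), -1))), -1)) = Mul(659, Pow(Add(-379, Mul(-3384, Pow(Mul(26, 6), -1))), -1)) = Mul(659, Pow(Add(-379, Mul(-3384, Pow(156, -1))), -1)) = Mul(659, Pow(Add(-379, Mul(-3384, Rational(1, 156))), -1)) = Mul(659, Pow(Add(-379, Rational(-282, 13)), -1)) = Mul(659, Pow(Rational(-5209, 13), -1)) = Mul(659, Rational(-13, 5209)) = Rational(-8567, 5209)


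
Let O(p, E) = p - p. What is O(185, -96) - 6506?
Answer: -6506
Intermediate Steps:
O(p, E) = 0
O(185, -96) - 6506 = 0 - 6506 = -6506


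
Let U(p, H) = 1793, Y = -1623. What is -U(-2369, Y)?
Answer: -1793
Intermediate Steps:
-U(-2369, Y) = -1*1793 = -1793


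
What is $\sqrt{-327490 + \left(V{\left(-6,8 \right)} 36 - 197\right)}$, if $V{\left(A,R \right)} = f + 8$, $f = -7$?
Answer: $i \sqrt{327651} \approx 572.41 i$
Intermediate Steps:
$V{\left(A,R \right)} = 1$ ($V{\left(A,R \right)} = -7 + 8 = 1$)
$\sqrt{-327490 + \left(V{\left(-6,8 \right)} 36 - 197\right)} = \sqrt{-327490 + \left(1 \cdot 36 - 197\right)} = \sqrt{-327490 + \left(36 - 197\right)} = \sqrt{-327490 - 161} = \sqrt{-327651} = i \sqrt{327651}$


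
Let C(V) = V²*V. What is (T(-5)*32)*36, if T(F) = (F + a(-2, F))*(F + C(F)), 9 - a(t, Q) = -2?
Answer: -898560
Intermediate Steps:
a(t, Q) = 11 (a(t, Q) = 9 - 1*(-2) = 9 + 2 = 11)
C(V) = V³
T(F) = (11 + F)*(F + F³) (T(F) = (F + 11)*(F + F³) = (11 + F)*(F + F³))
(T(-5)*32)*36 = (-5*(11 - 5 + (-5)³ + 11*(-5)²)*32)*36 = (-5*(11 - 5 - 125 + 11*25)*32)*36 = (-5*(11 - 5 - 125 + 275)*32)*36 = (-5*156*32)*36 = -780*32*36 = -24960*36 = -898560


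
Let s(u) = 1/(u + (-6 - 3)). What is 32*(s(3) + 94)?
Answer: 9008/3 ≈ 3002.7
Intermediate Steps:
s(u) = 1/(-9 + u) (s(u) = 1/(u - 9) = 1/(-9 + u))
32*(s(3) + 94) = 32*(1/(-9 + 3) + 94) = 32*(1/(-6) + 94) = 32*(-⅙ + 94) = 32*(563/6) = 9008/3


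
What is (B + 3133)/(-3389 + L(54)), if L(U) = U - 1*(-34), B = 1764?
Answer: -4897/3301 ≈ -1.4835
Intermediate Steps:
L(U) = 34 + U (L(U) = U + 34 = 34 + U)
(B + 3133)/(-3389 + L(54)) = (1764 + 3133)/(-3389 + (34 + 54)) = 4897/(-3389 + 88) = 4897/(-3301) = 4897*(-1/3301) = -4897/3301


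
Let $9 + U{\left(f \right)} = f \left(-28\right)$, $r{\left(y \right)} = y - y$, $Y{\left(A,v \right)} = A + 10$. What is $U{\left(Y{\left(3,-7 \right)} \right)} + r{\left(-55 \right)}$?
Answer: $-373$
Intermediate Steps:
$Y{\left(A,v \right)} = 10 + A$
$r{\left(y \right)} = 0$
$U{\left(f \right)} = -9 - 28 f$ ($U{\left(f \right)} = -9 + f \left(-28\right) = -9 - 28 f$)
$U{\left(Y{\left(3,-7 \right)} \right)} + r{\left(-55 \right)} = \left(-9 - 28 \left(10 + 3\right)\right) + 0 = \left(-9 - 364\right) + 0 = -373 + 0 = -373$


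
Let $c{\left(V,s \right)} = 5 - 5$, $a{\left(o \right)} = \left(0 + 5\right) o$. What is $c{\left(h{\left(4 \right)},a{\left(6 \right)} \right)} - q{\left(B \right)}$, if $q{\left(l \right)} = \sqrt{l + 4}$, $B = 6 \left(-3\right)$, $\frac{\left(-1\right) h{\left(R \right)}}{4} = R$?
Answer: $- i \sqrt{14} \approx - 3.7417 i$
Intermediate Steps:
$h{\left(R \right)} = - 4 R$
$a{\left(o \right)} = 5 o$
$B = -18$
$q{\left(l \right)} = \sqrt{4 + l}$
$c{\left(V,s \right)} = 0$ ($c{\left(V,s \right)} = 5 - 5 = 0$)
$c{\left(h{\left(4 \right)},a{\left(6 \right)} \right)} - q{\left(B \right)} = 0 - \sqrt{4 - 18} = 0 - \sqrt{-14} = 0 - i \sqrt{14} = - i \sqrt{14}$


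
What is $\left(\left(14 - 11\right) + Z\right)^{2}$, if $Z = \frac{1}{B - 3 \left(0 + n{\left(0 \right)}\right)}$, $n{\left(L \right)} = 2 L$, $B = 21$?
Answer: $\frac{4096}{441} \approx 9.288$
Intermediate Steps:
$Z = \frac{1}{21}$ ($Z = \frac{1}{21 - 3 \left(0 + 2 \cdot 0\right)} = \frac{1}{21 - 3 \left(0 + 0\right)} = \frac{1}{21 - 0} = \frac{1}{21 + 0} = \frac{1}{21} \approx 0.047619$)
$\left(\left(14 - 11\right) + Z\right)^{2} = \left(\left(14 - 11\right) + \frac{1}{21}\right)^{2} = \left(3 + \frac{1}{21}\right)^{2} = \left(\frac{64}{21}\right)^{2} = \frac{4096}{441}$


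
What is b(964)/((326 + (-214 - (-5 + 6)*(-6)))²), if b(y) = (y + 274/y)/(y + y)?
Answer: 464785/12939517504 ≈ 3.5920e-5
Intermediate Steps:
b(y) = (y + 274/y)/(2*y) (b(y) = (y + 274/y)/((2*y)) = (y + 274/y)*(1/(2*y)) = (y + 274/y)/(2*y))
b(964)/((326 + (-214 - (-5 + 6)*(-6)))²) = (½ + 137/964²)/((326 + (-214 - (-5 + 6)*(-6)))²) = (½ + 137*(1/929296))/((326 + (-214 - (-6)))²) = (½ + 137/929296)/((326 + (-214 - 1*(-6)))²) = 464785/(929296*((326 + (-214 + 6))²)) = 464785/(929296*((326 - 208)²)) = 464785/(929296*(118²)) = (464785/929296)/13924 = (464785/929296)*(1/13924) = 464785/12939517504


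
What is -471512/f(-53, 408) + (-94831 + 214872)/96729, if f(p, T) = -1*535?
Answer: 45673106183/51750015 ≈ 882.57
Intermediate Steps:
f(p, T) = -535
-471512/f(-53, 408) + (-94831 + 214872)/96729 = -471512/(-535) + (-94831 + 214872)/96729 = -471512*(-1/535) + 120041*(1/96729) = 471512/535 + 120041/96729 = 45673106183/51750015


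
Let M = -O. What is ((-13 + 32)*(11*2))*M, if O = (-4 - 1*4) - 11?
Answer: 7942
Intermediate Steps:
O = -19 (O = (-4 - 4) - 11 = -8 - 11 = -19)
M = 19 (M = -1*(-19) = 19)
((-13 + 32)*(11*2))*M = ((-13 + 32)*(11*2))*19 = (19*22)*19 = 418*19 = 7942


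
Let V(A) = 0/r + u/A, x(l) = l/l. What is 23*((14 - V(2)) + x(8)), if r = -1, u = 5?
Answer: 575/2 ≈ 287.50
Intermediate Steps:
x(l) = 1
V(A) = 5/A (V(A) = 0/(-1) + 5/A = 0*(-1) + 5/A = 0 + 5/A = 5/A)
23*((14 - V(2)) + x(8)) = 23*((14 - 5/2) + 1) = 23*(23/2 + 1) = 23*(25/2) = 575/2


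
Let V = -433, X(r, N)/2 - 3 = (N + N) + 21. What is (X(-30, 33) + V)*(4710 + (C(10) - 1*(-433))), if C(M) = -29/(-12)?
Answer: -15621485/12 ≈ -1.3018e+6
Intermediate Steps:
X(r, N) = 48 + 4*N (X(r, N) = 6 + 2*((N + N) + 21) = 6 + 2*(2*N + 21) = 6 + 2*(21 + 2*N) = 6 + (42 + 4*N) = 48 + 4*N)
C(M) = 29/12 (C(M) = -29*(-1/12) = 29/12)
(X(-30, 33) + V)*(4710 + (C(10) - 1*(-433))) = ((48 + 4*33) - 433)*(4710 + (29/12 - 1*(-433))) = ((48 + 132) - 433)*(4710 + (29/12 + 433)) = (180 - 433)*(4710 + 5225/12) = -253*61745/12 = -15621485/12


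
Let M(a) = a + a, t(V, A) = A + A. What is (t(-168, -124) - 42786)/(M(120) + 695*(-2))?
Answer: 21517/575 ≈ 37.421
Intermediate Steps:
t(V, A) = 2*A
M(a) = 2*a
(t(-168, -124) - 42786)/(M(120) + 695*(-2)) = (2*(-124) - 42786)/(2*120 + 695*(-2)) = (-248 - 42786)/(240 - 1390) = -43034/(-1150) = -43034*(-1/1150) = 21517/575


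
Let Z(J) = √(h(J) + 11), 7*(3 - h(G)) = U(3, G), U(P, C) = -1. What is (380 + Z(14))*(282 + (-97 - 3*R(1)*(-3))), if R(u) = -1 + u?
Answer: 70300 + 555*√77/7 ≈ 70996.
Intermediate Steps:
h(G) = 22/7 (h(G) = 3 - ⅐*(-1) = 3 + ⅐ = 22/7)
Z(J) = 3*√77/7 (Z(J) = √(22/7 + 11) = √(99/7) = 3*√77/7)
(380 + Z(14))*(282 + (-97 - 3*R(1)*(-3))) = (380 + 3*√77/7)*(282 + (-97 - 3*(-1 + 1)*(-3))) = (380 + 3*√77/7)*(282 + (-97 - 3*0*(-3))) = (380 + 3*√77/7)*(282 + (-97 - 0*(-3))) = (380 + 3*√77/7)*(282 + (-97 - 1*0)) = (380 + 3*√77/7)*(282 + (-97 + 0)) = (380 + 3*√77/7)*(282 - 97) = (380 + 3*√77/7)*185 = 70300 + 555*√77/7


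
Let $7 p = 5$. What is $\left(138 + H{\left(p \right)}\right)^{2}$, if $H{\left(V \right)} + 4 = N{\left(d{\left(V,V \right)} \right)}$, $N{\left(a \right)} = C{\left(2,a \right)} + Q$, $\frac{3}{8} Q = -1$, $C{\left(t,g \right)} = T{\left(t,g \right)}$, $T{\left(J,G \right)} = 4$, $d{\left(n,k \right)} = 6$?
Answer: $\frac{164836}{9} \approx 18315.0$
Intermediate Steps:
$p = \frac{5}{7}$ ($p = \frac{1}{7} \cdot 5 = \frac{5}{7} \approx 0.71429$)
$C{\left(t,g \right)} = 4$
$Q = - \frac{8}{3}$ ($Q = \frac{8}{3} \left(-1\right) = - \frac{8}{3} \approx -2.6667$)
$N{\left(a \right)} = \frac{4}{3}$ ($N{\left(a \right)} = 4 - \frac{8}{3} = \frac{4}{3}$)
$H{\left(V \right)} = - \frac{8}{3}$ ($H{\left(V \right)} = -4 + \frac{4}{3} = - \frac{8}{3}$)
$\left(138 + H{\left(p \right)}\right)^{2} = \left(138 - \frac{8}{3}\right)^{2} = \left(\frac{406}{3}\right)^{2} = \frac{164836}{9}$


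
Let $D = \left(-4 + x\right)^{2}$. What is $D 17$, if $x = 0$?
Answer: $272$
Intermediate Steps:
$D = 16$ ($D = \left(-4 + 0\right)^{2} = \left(-4\right)^{2} = 16$)
$D 17 = 16 \cdot 17 = 272$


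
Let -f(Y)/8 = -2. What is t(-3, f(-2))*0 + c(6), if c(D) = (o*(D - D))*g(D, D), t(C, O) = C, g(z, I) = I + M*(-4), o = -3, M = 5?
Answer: 0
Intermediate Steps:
f(Y) = 16 (f(Y) = -8*(-2) = 16)
g(z, I) = -20 + I (g(z, I) = I + 5*(-4) = I - 20 = -20 + I)
c(D) = 0 (c(D) = (-3*(D - D))*(-20 + D) = (-3*0)*(-20 + D) = 0*(-20 + D) = 0)
t(-3, f(-2))*0 + c(6) = -3*0 + 0 = 0 + 0 = 0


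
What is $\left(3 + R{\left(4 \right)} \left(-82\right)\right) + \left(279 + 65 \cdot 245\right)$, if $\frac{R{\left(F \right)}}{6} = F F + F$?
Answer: $6367$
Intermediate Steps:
$R{\left(F \right)} = 6 F + 6 F^{2}$ ($R{\left(F \right)} = 6 \left(F F + F\right) = 6 \left(F^{2} + F\right) = 6 \left(F + F^{2}\right) = 6 F + 6 F^{2}$)
$\left(3 + R{\left(4 \right)} \left(-82\right)\right) + \left(279 + 65 \cdot 245\right) = \left(3 + 6 \cdot 4 \left(1 + 4\right) \left(-82\right)\right) + \left(279 + 65 \cdot 245\right) = \left(3 + 6 \cdot 4 \cdot 5 \left(-82\right)\right) + \left(279 + 15925\right) = \left(3 + 120 \left(-82\right)\right) + 16204 = \left(3 - 9840\right) + 16204 = -9837 + 16204 = 6367$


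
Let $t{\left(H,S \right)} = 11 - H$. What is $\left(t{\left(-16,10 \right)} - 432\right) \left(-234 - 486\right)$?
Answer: $291600$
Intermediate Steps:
$\left(t{\left(-16,10 \right)} - 432\right) \left(-234 - 486\right) = \left(\left(11 - -16\right) - 432\right) \left(-234 - 486\right) = \left(\left(11 + 16\right) - 432\right) \left(-720\right) = \left(27 - 432\right) \left(-720\right) = \left(-405\right) \left(-720\right) = 291600$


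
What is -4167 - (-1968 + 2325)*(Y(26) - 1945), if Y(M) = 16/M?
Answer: 8969718/13 ≈ 6.8998e+5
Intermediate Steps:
-4167 - (-1968 + 2325)*(Y(26) - 1945) = -4167 - (-1968 + 2325)*(16/26 - 1945) = -4167 - 357*(16*(1/26) - 1945) = -4167 - 357*(8/13 - 1945) = -4167 - 357*(-25277)/13 = -4167 - 1*(-9023889/13) = -4167 + 9023889/13 = 8969718/13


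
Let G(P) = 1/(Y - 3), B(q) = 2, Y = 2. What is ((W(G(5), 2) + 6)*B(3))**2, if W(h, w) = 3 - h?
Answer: 400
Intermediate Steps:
G(P) = -1 (G(P) = 1/(2 - 3) = 1/(-1) = -1)
((W(G(5), 2) + 6)*B(3))**2 = (((3 - 1*(-1)) + 6)*2)**2 = (((3 + 1) + 6)*2)**2 = ((4 + 6)*2)**2 = (10*2)**2 = 20**2 = 400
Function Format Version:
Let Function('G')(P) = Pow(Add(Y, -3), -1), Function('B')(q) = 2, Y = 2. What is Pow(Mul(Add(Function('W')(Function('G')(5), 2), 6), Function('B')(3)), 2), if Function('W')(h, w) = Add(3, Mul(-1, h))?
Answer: 400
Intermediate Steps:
Function('G')(P) = -1 (Function('G')(P) = Pow(Add(2, -3), -1) = Pow(-1, -1) = -1)
Pow(Mul(Add(Function('W')(Function('G')(5), 2), 6), Function('B')(3)), 2) = Pow(Mul(Add(Add(3, Mul(-1, -1)), 6), 2), 2) = Pow(Mul(Add(Add(3, 1), 6), 2), 2) = Pow(Mul(Add(4, 6), 2), 2) = Pow(Mul(10, 2), 2) = Pow(20, 2) = 400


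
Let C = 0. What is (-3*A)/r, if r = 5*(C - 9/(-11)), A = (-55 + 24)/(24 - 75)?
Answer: -341/765 ≈ -0.44575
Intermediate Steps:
A = 31/51 (A = -31/(-51) = -31*(-1/51) = 31/51 ≈ 0.60784)
r = 45/11 (r = 5*(0 - 9/(-11)) = 5*(0 - 9*(-1/11)) = 5*(0 + 9/11) = 5*(9/11) = 45/11 ≈ 4.0909)
(-3*A)/r = (-3*31/51)/(45/11) = -31/17*11/45 = -341/765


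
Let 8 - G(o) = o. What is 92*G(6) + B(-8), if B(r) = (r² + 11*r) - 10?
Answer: 150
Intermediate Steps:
B(r) = -10 + r² + 11*r
G(o) = 8 - o
92*G(6) + B(-8) = 92*(8 - 1*6) + (-10 + (-8)² + 11*(-8)) = 92*(8 - 6) + (-10 + 64 - 88) = 92*2 - 34 = 184 - 34 = 150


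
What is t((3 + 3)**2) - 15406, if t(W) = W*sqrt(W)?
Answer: -15190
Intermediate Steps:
t(W) = W**(3/2)
t((3 + 3)**2) - 15406 = ((3 + 3)**2)**(3/2) - 15406 = (6**2)**(3/2) - 15406 = 36**(3/2) - 15406 = 216 - 15406 = -15190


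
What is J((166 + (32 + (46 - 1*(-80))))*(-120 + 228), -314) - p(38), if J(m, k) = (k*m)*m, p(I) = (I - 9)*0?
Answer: -384474180096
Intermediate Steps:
p(I) = 0 (p(I) = (-9 + I)*0 = 0)
J(m, k) = k*m²
J((166 + (32 + (46 - 1*(-80))))*(-120 + 228), -314) - p(38) = -314*(-120 + 228)²*(166 + (32 + (46 - 1*(-80))))² - 1*0 = -314*11664*(166 + (32 + (46 + 80)))² + 0 = -314*11664*(166 + (32 + 126))² + 0 = -314*11664*(166 + 158)² + 0 = -314*(324*108)² + 0 = -314*34992² + 0 = -314*1224440064 + 0 = -384474180096 + 0 = -384474180096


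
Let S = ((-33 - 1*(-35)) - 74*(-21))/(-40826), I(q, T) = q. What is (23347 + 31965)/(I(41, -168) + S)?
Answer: 1129083856/836155 ≈ 1350.3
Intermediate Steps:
S = -778/20413 (S = ((-33 + 35) + 1554)*(-1/40826) = (2 + 1554)*(-1/40826) = 1556*(-1/40826) = -778/20413 ≈ -0.038113)
(23347 + 31965)/(I(41, -168) + S) = (23347 + 31965)/(41 - 778/20413) = 55312/(836155/20413) = 55312*(20413/836155) = 1129083856/836155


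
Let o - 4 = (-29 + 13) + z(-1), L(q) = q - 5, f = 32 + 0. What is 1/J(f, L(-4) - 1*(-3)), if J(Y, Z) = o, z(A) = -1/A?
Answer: -1/11 ≈ -0.090909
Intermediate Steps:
f = 32
L(q) = -5 + q
o = -11 (o = 4 + ((-29 + 13) - 1/(-1)) = 4 + (-16 - 1*(-1)) = 4 + (-16 + 1) = 4 - 15 = -11)
J(Y, Z) = -11
1/J(f, L(-4) - 1*(-3)) = 1/(-11) = -1/11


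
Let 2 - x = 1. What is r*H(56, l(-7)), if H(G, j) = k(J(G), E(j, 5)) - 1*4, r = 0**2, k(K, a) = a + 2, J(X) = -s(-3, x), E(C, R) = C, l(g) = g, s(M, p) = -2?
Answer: 0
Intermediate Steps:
x = 1 (x = 2 - 1*1 = 2 - 1 = 1)
J(X) = 2 (J(X) = -1*(-2) = 2)
k(K, a) = 2 + a
r = 0
H(G, j) = -2 + j (H(G, j) = (2 + j) - 1*4 = (2 + j) - 4 = -2 + j)
r*H(56, l(-7)) = 0*(-2 - 7) = 0*(-9) = 0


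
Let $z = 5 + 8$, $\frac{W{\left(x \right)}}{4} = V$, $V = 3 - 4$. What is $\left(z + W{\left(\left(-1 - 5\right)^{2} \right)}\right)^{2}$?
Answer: $81$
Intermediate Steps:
$V = -1$ ($V = 3 - 4 = -1$)
$W{\left(x \right)} = -4$ ($W{\left(x \right)} = 4 \left(-1\right) = -4$)
$z = 13$
$\left(z + W{\left(\left(-1 - 5\right)^{2} \right)}\right)^{2} = \left(13 - 4\right)^{2} = 9^{2} = 81$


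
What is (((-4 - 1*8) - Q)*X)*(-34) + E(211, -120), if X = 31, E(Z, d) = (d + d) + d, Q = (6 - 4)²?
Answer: 16504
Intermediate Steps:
Q = 4 (Q = 2² = 4)
E(Z, d) = 3*d (E(Z, d) = 2*d + d = 3*d)
(((-4 - 1*8) - Q)*X)*(-34) + E(211, -120) = (((-4 - 1*8) - 1*4)*31)*(-34) + 3*(-120) = (((-4 - 8) - 4)*31)*(-34) - 360 = ((-12 - 4)*31)*(-34) - 360 = -16*31*(-34) - 360 = -496*(-34) - 360 = 16864 - 360 = 16504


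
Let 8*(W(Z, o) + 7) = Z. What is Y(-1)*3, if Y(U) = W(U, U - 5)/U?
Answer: 171/8 ≈ 21.375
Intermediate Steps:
W(Z, o) = -7 + Z/8
Y(U) = (-7 + U/8)/U
Y(-1)*3 = ((1/8)*(-56 - 1)/(-1))*3 = ((1/8)*(-1)*(-57))*3 = (57/8)*3 = 171/8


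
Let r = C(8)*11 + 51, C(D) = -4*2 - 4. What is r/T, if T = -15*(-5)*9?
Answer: -3/25 ≈ -0.12000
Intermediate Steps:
C(D) = -12 (C(D) = -8 - 4 = -12)
r = -81 (r = -12*11 + 51 = -132 + 51 = -81)
T = 675 (T = 75*9 = 675)
r/T = -81/675 = -81*1/675 = -3/25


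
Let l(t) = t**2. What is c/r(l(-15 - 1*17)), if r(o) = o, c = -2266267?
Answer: -2266267/1024 ≈ -2213.2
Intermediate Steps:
c/r(l(-15 - 1*17)) = -2266267/(-15 - 1*17)**2 = -2266267/(-15 - 17)**2 = -2266267/((-32)**2) = -2266267/1024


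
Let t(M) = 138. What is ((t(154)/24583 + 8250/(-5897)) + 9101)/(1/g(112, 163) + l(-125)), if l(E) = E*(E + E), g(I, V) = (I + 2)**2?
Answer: 17143454080634652/58874296994840951 ≈ 0.29119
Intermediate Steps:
g(I, V) = (2 + I)**2
l(E) = 2*E**2 (l(E) = E*(2*E) = 2*E**2)
((t(154)/24583 + 8250/(-5897)) + 9101)/(1/g(112, 163) + l(-125)) = ((138/24583 + 8250/(-5897)) + 9101)/(1/((2 + 112)**2) + 2*(-125)**2) = ((138*(1/24583) + 8250*(-1/5897)) + 9101)/(1/(114**2) + 2*15625) = ((138/24583 - 8250/5897) + 9101)/(1/12996 + 31250) = (-201995964/144965951 + 9101)/(1/12996 + 31250) = 1319133124087/(144965951*(406125001/12996)) = (1319133124087/144965951)*(12996/406125001) = 17143454080634652/58874296994840951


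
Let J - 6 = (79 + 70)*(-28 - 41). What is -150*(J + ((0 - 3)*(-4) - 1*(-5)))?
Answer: 1538700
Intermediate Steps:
J = -10275 (J = 6 + (79 + 70)*(-28 - 41) = 6 + 149*(-69) = 6 - 10281 = -10275)
-150*(J + ((0 - 3)*(-4) - 1*(-5))) = -150*(-10275 + ((0 - 3)*(-4) - 1*(-5))) = -150*(-10275 + (-3*(-4) + 5)) = -150*(-10275 + (12 + 5)) = -150*(-10275 + 17) = -150*(-10258) = 1538700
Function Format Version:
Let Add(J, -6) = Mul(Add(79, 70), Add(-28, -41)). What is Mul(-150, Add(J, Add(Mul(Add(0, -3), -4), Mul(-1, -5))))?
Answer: 1538700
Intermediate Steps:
J = -10275 (J = Add(6, Mul(Add(79, 70), Add(-28, -41))) = Add(6, Mul(149, -69)) = Add(6, -10281) = -10275)
Mul(-150, Add(J, Add(Mul(Add(0, -3), -4), Mul(-1, -5)))) = Mul(-150, Add(-10275, Add(Mul(Add(0, -3), -4), Mul(-1, -5)))) = Mul(-150, Add(-10275, Add(Mul(-3, -4), 5))) = Mul(-150, Add(-10275, Add(12, 5))) = Mul(-150, Add(-10275, 17)) = Mul(-150, -10258) = 1538700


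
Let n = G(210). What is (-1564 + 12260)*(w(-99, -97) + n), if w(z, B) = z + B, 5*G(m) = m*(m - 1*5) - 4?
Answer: 449937936/5 ≈ 8.9988e+7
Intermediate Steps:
G(m) = -⅘ + m*(-5 + m)/5 (G(m) = (m*(m - 1*5) - 4)/5 = (m*(m - 5) - 4)/5 = (m*(-5 + m) - 4)/5 = (-4 + m*(-5 + m))/5 = -⅘ + m*(-5 + m)/5)
n = 43046/5 (n = -⅘ - 1*210 + (⅕)*210² = -⅘ - 210 + (⅕)*44100 = -⅘ - 210 + 8820 = 43046/5 ≈ 8609.2)
w(z, B) = B + z
(-1564 + 12260)*(w(-99, -97) + n) = (-1564 + 12260)*((-97 - 99) + 43046/5) = 10696*(-196 + 43046/5) = 10696*(42066/5) = 449937936/5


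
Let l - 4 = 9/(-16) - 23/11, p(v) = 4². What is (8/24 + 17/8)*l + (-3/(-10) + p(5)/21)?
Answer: 646397/147840 ≈ 4.3723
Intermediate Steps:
p(v) = 16
l = 237/176 (l = 4 + (9/(-16) - 23/11) = 4 + (9*(-1/16) - 23*1/11) = 4 + (-9/16 - 23/11) = 4 - 467/176 = 237/176 ≈ 1.3466)
(8/24 + 17/8)*l + (-3/(-10) + p(5)/21) = (8/24 + 17/8)*(237/176) + (-3/(-10) + 16/21) = (8*(1/24) + 17*(⅛))*(237/176) + (-3*(-⅒) + 16*(1/21)) = (⅓ + 17/8)*(237/176) + (3/10 + 16/21) = (59/24)*(237/176) + 223/210 = 4661/1408 + 223/210 = 646397/147840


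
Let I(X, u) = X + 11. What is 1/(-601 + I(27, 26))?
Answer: -1/563 ≈ -0.0017762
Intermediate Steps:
I(X, u) = 11 + X
1/(-601 + I(27, 26)) = 1/(-601 + (11 + 27)) = 1/(-601 + 38) = 1/(-563) = -1/563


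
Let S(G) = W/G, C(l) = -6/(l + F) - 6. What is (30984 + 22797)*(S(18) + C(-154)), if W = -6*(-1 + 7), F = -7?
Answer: -9849606/23 ≈ -4.2824e+5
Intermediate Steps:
C(l) = -6 - 6/(-7 + l) (C(l) = -6/(l - 7) - 6 = -6/(-7 + l) - 6 = -6 - 6/(-7 + l))
W = -36 (W = -6*6 = -36)
S(G) = -36/G
(30984 + 22797)*(S(18) + C(-154)) = (30984 + 22797)*(-36/18 + 6*(6 - 1*(-154))/(-7 - 154)) = 53781*(-36*1/18 + 6*(6 + 154)/(-161)) = 53781*(-2 + 6*(-1/161)*160) = 53781*(-2 - 960/161) = 53781*(-1282/161) = -9849606/23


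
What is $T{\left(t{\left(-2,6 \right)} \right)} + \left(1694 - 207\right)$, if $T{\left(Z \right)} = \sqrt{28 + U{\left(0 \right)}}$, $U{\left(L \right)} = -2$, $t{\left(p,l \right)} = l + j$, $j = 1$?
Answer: $1487 + \sqrt{26} \approx 1492.1$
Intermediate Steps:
$t{\left(p,l \right)} = 1 + l$ ($t{\left(p,l \right)} = l + 1 = 1 + l$)
$T{\left(Z \right)} = \sqrt{26}$ ($T{\left(Z \right)} = \sqrt{28 - 2} = \sqrt{26}$)
$T{\left(t{\left(-2,6 \right)} \right)} + \left(1694 - 207\right) = \sqrt{26} + \left(1694 - 207\right) = \sqrt{26} + 1487 = 1487 + \sqrt{26}$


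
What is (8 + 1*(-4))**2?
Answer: 16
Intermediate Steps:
(8 + 1*(-4))**2 = (8 - 4)**2 = 4**2 = 16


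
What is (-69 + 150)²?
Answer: 6561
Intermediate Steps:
(-69 + 150)² = 81² = 6561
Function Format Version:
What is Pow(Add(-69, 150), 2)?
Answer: 6561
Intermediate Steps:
Pow(Add(-69, 150), 2) = Pow(81, 2) = 6561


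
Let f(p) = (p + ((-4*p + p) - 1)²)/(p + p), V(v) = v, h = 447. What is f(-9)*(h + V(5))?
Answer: -150742/9 ≈ -16749.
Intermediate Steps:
f(p) = (p + (-1 - 3*p)²)/(2*p) (f(p) = (p + (-3*p - 1)²)/((2*p)) = (p + (-1 - 3*p)²)*(1/(2*p)) = (p + (-1 - 3*p)²)/(2*p))
f(-9)*(h + V(5)) = ((½)*(-9 + (1 + 3*(-9))²)/(-9))*(447 + 5) = ((½)*(-⅑)*(-9 + (1 - 27)²))*452 = ((½)*(-⅑)*(-9 + (-26)²))*452 = ((½)*(-⅑)*(-9 + 676))*452 = ((½)*(-⅑)*667)*452 = -667/18*452 = -150742/9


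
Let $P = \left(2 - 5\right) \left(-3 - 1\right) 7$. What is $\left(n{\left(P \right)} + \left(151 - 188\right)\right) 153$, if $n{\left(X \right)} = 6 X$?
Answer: $71451$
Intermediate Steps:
$P = 84$ ($P = \left(-3\right) \left(-4\right) 7 = 12 \cdot 7 = 84$)
$\left(n{\left(P \right)} + \left(151 - 188\right)\right) 153 = \left(6 \cdot 84 + \left(151 - 188\right)\right) 153 = \left(504 - 37\right) 153 = 467 \cdot 153 = 71451$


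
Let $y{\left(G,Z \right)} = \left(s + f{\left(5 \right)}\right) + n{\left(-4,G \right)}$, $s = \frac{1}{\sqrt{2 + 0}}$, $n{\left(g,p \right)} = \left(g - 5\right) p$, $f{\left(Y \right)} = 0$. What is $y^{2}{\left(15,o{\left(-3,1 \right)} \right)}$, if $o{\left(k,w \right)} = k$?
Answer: $\frac{\left(270 - \sqrt{2}\right)^{2}}{4} \approx 18035.0$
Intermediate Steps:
$n{\left(g,p \right)} = p \left(-5 + g\right)$ ($n{\left(g,p \right)} = \left(g - 5\right) p = \left(-5 + g\right) p = p \left(-5 + g\right)$)
$s = \frac{\sqrt{2}}{2}$ ($s = \frac{1}{\sqrt{2}} = \frac{\sqrt{2}}{2} \approx 0.70711$)
$y{\left(G,Z \right)} = \frac{\sqrt{2}}{2} - 9 G$ ($y{\left(G,Z \right)} = \left(\frac{\sqrt{2}}{2} + 0\right) + G \left(-5 - 4\right) = \frac{\sqrt{2}}{2} + G \left(-9\right) = \frac{\sqrt{2}}{2} - 9 G$)
$y^{2}{\left(15,o{\left(-3,1 \right)} \right)} = \left(\frac{\sqrt{2}}{2} - 135\right)^{2} = \left(-135 + \frac{\sqrt{2}}{2}\right)^{2}$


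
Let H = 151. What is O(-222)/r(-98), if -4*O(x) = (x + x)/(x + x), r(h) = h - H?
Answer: 1/996 ≈ 0.0010040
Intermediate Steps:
r(h) = -151 + h (r(h) = h - 1*151 = h - 151 = -151 + h)
O(x) = -¼ (O(x) = -(x + x)/(4*(x + x)) = -2*x/(4*(2*x)) = -2*x*1/(2*x)/4 = -¼*1 = -¼)
O(-222)/r(-98) = -1/(4*(-151 - 98)) = -¼/(-249) = -¼*(-1/249) = 1/996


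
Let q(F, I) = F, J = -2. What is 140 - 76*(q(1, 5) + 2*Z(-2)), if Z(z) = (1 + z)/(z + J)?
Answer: 26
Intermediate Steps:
Z(z) = (1 + z)/(-2 + z) (Z(z) = (1 + z)/(z - 2) = (1 + z)/(-2 + z))
140 - 76*(q(1, 5) + 2*Z(-2)) = 140 - 76*(1 + 2*((1 - 2)/(-2 - 2))) = 140 - 76*(1 + 2*(-1/(-4))) = 140 - 76*(1 + 2*(-¼*(-1))) = 140 - 76*(1 + 2*(¼)) = 140 - 76*(1 + ½) = 140 - 76*3/2 = 140 - 114 = 26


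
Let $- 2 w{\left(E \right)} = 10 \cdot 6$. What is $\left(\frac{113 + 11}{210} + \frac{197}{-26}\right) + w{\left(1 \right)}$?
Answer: $- \frac{100973}{2730} \approx -36.986$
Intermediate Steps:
$w{\left(E \right)} = -30$ ($w{\left(E \right)} = - \frac{10 \cdot 6}{2} = \left(- \frac{1}{2}\right) 60 = -30$)
$\left(\frac{113 + 11}{210} + \frac{197}{-26}\right) + w{\left(1 \right)} = \left(\frac{113 + 11}{210} + \frac{197}{-26}\right) - 30 = \left(124 \cdot \frac{1}{210} + 197 \left(- \frac{1}{26}\right)\right) - 30 = \left(\frac{62}{105} - \frac{197}{26}\right) - 30 = - \frac{19073}{2730} - 30 = - \frac{100973}{2730}$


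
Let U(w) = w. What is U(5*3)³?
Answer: 3375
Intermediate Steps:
U(5*3)³ = (5*3)³ = 15³ = 3375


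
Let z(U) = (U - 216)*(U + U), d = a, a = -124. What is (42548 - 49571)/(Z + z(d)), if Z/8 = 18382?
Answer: -7023/231376 ≈ -0.030353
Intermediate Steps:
Z = 147056 (Z = 8*18382 = 147056)
d = -124
z(U) = 2*U*(-216 + U) (z(U) = (-216 + U)*(2*U) = 2*U*(-216 + U))
(42548 - 49571)/(Z + z(d)) = (42548 - 49571)/(147056 + 2*(-124)*(-216 - 124)) = -7023/(147056 + 2*(-124)*(-340)) = -7023/(147056 + 84320) = -7023/231376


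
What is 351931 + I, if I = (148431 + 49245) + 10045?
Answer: 559652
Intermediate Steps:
I = 207721 (I = 197676 + 10045 = 207721)
351931 + I = 351931 + 207721 = 559652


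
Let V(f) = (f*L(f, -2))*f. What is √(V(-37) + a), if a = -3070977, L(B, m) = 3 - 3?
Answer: 7*I*√62673 ≈ 1752.4*I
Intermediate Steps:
L(B, m) = 0
V(f) = 0 (V(f) = (f*0)*f = 0*f = 0)
√(V(-37) + a) = √(0 - 3070977) = √(-3070977) = 7*I*√62673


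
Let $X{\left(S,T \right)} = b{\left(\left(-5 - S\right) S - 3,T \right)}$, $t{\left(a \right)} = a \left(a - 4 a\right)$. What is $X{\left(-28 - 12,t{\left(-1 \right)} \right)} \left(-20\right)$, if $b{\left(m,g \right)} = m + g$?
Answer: $28120$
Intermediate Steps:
$t{\left(a \right)} = - 3 a^{2}$ ($t{\left(a \right)} = a \left(- 3 a\right) = - 3 a^{2}$)
$b{\left(m,g \right)} = g + m$
$X{\left(S,T \right)} = -3 + T + S \left(-5 - S\right)$ ($X{\left(S,T \right)} = T + \left(\left(-5 - S\right) S - 3\right) = T + \left(S \left(-5 - S\right) - 3\right) = T + \left(-3 + S \left(-5 - S\right)\right) = -3 + T + S \left(-5 - S\right)$)
$X{\left(-28 - 12,t{\left(-1 \right)} \right)} \left(-20\right) = \left(-3 - 3 \left(-1\right)^{2} - \left(-28 - 12\right)^{2} - 5 \left(-28 - 12\right)\right) \left(-20\right) = \left(-3 - 3 - \left(-40\right)^{2} - -200\right) \left(-20\right) = \left(-3 - 3 - 1600 + 200\right) \left(-20\right) = \left(-1406\right) \left(-20\right) = 28120$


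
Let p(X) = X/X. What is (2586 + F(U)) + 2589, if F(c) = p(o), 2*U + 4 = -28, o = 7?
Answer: 5176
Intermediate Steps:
U = -16 (U = -2 + (½)*(-28) = -2 - 14 = -16)
p(X) = 1
F(c) = 1
(2586 + F(U)) + 2589 = (2586 + 1) + 2589 = 2587 + 2589 = 5176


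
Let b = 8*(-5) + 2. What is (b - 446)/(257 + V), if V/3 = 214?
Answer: -484/899 ≈ -0.53838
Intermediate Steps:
V = 642 (V = 3*214 = 642)
b = -38 (b = -40 + 2 = -38)
(b - 446)/(257 + V) = (-38 - 446)/(257 + 642) = -484/899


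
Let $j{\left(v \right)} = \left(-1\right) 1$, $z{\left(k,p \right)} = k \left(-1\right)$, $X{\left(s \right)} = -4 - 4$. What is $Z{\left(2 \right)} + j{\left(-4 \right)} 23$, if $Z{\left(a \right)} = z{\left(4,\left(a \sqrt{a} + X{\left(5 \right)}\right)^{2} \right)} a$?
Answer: $-31$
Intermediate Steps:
$X{\left(s \right)} = -8$
$z{\left(k,p \right)} = - k$
$j{\left(v \right)} = -1$
$Z{\left(a \right)} = - 4 a$ ($Z{\left(a \right)} = \left(-1\right) 4 a = - 4 a$)
$Z{\left(2 \right)} + j{\left(-4 \right)} 23 = \left(-4\right) 2 - 23 = -8 - 23 = -31$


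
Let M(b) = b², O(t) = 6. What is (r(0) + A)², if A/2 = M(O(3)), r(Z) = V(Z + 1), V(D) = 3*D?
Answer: 5625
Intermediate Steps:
r(Z) = 3 + 3*Z (r(Z) = 3*(Z + 1) = 3*(1 + Z) = 3 + 3*Z)
A = 72 (A = 2*6² = 2*36 = 72)
(r(0) + A)² = ((3 + 3*0) + 72)² = ((3 + 0) + 72)² = (3 + 72)² = 75² = 5625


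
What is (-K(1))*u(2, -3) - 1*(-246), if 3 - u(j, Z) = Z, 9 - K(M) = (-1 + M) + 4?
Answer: 216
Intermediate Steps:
K(M) = 6 - M (K(M) = 9 - ((-1 + M) + 4) = 9 - (3 + M) = 9 + (-3 - M) = 6 - M)
u(j, Z) = 3 - Z
(-K(1))*u(2, -3) - 1*(-246) = (-(6 - 1*1))*(3 - 1*(-3)) - 1*(-246) = (-(6 - 1))*(3 + 3) + 246 = -1*5*6 + 246 = -5*6 + 246 = -30 + 246 = 216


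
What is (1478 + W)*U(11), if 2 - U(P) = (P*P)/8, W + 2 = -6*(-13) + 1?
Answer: -163275/8 ≈ -20409.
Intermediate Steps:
W = 77 (W = -2 + (-6*(-13) + 1) = -2 + (78 + 1) = -2 + 79 = 77)
U(P) = 2 - P²/8 (U(P) = 2 - P*P/8 = 2 - P²/8)
(1478 + W)*U(11) = (1478 + 77)*(2 - ⅛*11²) = 1555*(2 - ⅛*121) = 1555*(2 - 121/8) = 1555*(-105/8) = -163275/8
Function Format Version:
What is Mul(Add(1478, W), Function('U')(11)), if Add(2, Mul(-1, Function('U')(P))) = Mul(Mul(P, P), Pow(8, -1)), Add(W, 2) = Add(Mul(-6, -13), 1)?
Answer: Rational(-163275, 8) ≈ -20409.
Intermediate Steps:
W = 77 (W = Add(-2, Add(Mul(-6, -13), 1)) = Add(-2, Add(78, 1)) = Add(-2, 79) = 77)
Function('U')(P) = Add(2, Mul(Rational(-1, 8), Pow(P, 2))) (Function('U')(P) = Add(2, Mul(-1, Mul(Mul(P, P), Pow(8, -1)))) = Add(2, Mul(-1, Mul(Pow(P, 2), Rational(1, 8)))) = Add(2, Mul(-1, Mul(Rational(1, 8), Pow(P, 2)))) = Add(2, Mul(Rational(-1, 8), Pow(P, 2))))
Mul(Add(1478, W), Function('U')(11)) = Mul(Add(1478, 77), Add(2, Mul(Rational(-1, 8), Pow(11, 2)))) = Mul(1555, Add(2, Mul(Rational(-1, 8), 121))) = Mul(1555, Add(2, Rational(-121, 8))) = Mul(1555, Rational(-105, 8)) = Rational(-163275, 8)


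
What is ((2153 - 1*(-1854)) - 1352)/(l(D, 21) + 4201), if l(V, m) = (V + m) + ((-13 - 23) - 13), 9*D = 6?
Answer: 7965/12521 ≈ 0.63613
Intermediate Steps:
D = ⅔ (D = (⅑)*6 = ⅔ ≈ 0.66667)
l(V, m) = -49 + V + m (l(V, m) = (V + m) + (-36 - 13) = (V + m) - 49 = -49 + V + m)
((2153 - 1*(-1854)) - 1352)/(l(D, 21) + 4201) = ((2153 - 1*(-1854)) - 1352)/((-49 + ⅔ + 21) + 4201) = ((2153 + 1854) - 1352)/(-82/3 + 4201) = (4007 - 1352)/(12521/3) = 2655*(3/12521) = 7965/12521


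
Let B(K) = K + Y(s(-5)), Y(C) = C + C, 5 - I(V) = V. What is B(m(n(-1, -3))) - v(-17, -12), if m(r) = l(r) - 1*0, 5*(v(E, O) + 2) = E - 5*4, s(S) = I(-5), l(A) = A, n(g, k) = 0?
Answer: 147/5 ≈ 29.400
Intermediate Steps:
I(V) = 5 - V
s(S) = 10 (s(S) = 5 - 1*(-5) = 5 + 5 = 10)
v(E, O) = -6 + E/5 (v(E, O) = -2 + (E - 5*4)/5 = -2 + (E - 1*20)/5 = -2 + (E - 20)/5 = -2 + (-20 + E)/5 = -2 + (-4 + E/5) = -6 + E/5)
Y(C) = 2*C
m(r) = r (m(r) = r - 1*0 = r + 0 = r)
B(K) = 20 + K (B(K) = K + 2*10 = K + 20 = 20 + K)
B(m(n(-1, -3))) - v(-17, -12) = (20 + 0) - (-6 + (⅕)*(-17)) = 20 - (-6 - 17/5) = 20 - 1*(-47/5) = 20 + 47/5 = 147/5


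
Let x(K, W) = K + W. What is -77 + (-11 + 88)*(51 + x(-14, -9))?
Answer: 2079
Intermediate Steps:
-77 + (-11 + 88)*(51 + x(-14, -9)) = -77 + (-11 + 88)*(51 + (-14 - 9)) = -77 + 77*(51 - 23) = -77 + 77*28 = -77 + 2156 = 2079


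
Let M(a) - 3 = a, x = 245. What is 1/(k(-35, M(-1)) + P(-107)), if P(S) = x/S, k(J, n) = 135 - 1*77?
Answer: 107/5961 ≈ 0.017950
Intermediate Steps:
M(a) = 3 + a
k(J, n) = 58 (k(J, n) = 135 - 77 = 58)
P(S) = 245/S
1/(k(-35, M(-1)) + P(-107)) = 1/(58 + 245/(-107)) = 1/(58 + 245*(-1/107)) = 1/(58 - 245/107) = 1/(5961/107) = 107/5961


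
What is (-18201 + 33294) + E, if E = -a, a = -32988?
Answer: 48081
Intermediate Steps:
E = 32988 (E = -1*(-32988) = 32988)
(-18201 + 33294) + E = (-18201 + 33294) + 32988 = 15093 + 32988 = 48081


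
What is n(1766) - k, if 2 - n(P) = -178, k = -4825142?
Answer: 4825322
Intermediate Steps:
n(P) = 180 (n(P) = 2 - 1*(-178) = 2 + 178 = 180)
n(1766) - k = 180 - 1*(-4825142) = 180 + 4825142 = 4825322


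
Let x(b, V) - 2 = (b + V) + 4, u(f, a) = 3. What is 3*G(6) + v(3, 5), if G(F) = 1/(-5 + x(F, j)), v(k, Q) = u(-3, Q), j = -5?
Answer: 9/2 ≈ 4.5000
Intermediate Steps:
v(k, Q) = 3
x(b, V) = 6 + V + b (x(b, V) = 2 + ((b + V) + 4) = 2 + ((V + b) + 4) = 2 + (4 + V + b) = 6 + V + b)
G(F) = 1/(-4 + F) (G(F) = 1/(-5 + (6 - 5 + F)) = 1/(-5 + (1 + F)) = 1/(-4 + F))
3*G(6) + v(3, 5) = 3/(-4 + 6) + 3 = 3/2 + 3 = 9/2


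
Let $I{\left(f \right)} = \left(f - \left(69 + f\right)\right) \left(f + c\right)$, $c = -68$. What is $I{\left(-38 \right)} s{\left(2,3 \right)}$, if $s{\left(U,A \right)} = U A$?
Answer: $43884$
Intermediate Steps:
$I{\left(f \right)} = 4692 - 69 f$ ($I{\left(f \right)} = \left(f - \left(69 + f\right)\right) \left(f - 68\right) = - 69 \left(-68 + f\right) = 4692 - 69 f$)
$s{\left(U,A \right)} = A U$
$I{\left(-38 \right)} s{\left(2,3 \right)} = \left(4692 - -2622\right) 3 \cdot 2 = \left(4692 + 2622\right) 6 = 7314 \cdot 6 = 43884$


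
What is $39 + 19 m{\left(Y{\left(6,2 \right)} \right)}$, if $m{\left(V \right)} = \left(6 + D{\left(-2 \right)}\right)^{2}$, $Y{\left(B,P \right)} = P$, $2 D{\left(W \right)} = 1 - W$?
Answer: $\frac{4431}{4} \approx 1107.8$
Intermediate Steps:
$D{\left(W \right)} = \frac{1}{2} - \frac{W}{2}$ ($D{\left(W \right)} = \frac{1 - W}{2} = \frac{1}{2} - \frac{W}{2}$)
$m{\left(V \right)} = \frac{225}{4}$ ($m{\left(V \right)} = \left(6 + \left(\frac{1}{2} - -1\right)\right)^{2} = \left(6 + \left(\frac{1}{2} + 1\right)\right)^{2} = \left(6 + \frac{3}{2}\right)^{2} = \left(\frac{15}{2}\right)^{2} = \frac{225}{4}$)
$39 + 19 m{\left(Y{\left(6,2 \right)} \right)} = 39 + 19 \cdot \frac{225}{4} = 39 + \frac{4275}{4} = \frac{4431}{4}$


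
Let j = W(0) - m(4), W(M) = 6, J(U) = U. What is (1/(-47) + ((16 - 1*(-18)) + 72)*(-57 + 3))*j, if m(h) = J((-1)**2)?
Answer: -1345145/47 ≈ -28620.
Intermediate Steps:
m(h) = 1 (m(h) = (-1)**2 = 1)
j = 5 (j = 6 - 1*1 = 6 - 1 = 5)
(1/(-47) + ((16 - 1*(-18)) + 72)*(-57 + 3))*j = (1/(-47) + ((16 - 1*(-18)) + 72)*(-57 + 3))*5 = (-1/47 + ((16 + 18) + 72)*(-54))*5 = (-1/47 + (34 + 72)*(-54))*5 = (-1/47 + 106*(-54))*5 = (-1/47 - 5724)*5 = -269029/47*5 = -1345145/47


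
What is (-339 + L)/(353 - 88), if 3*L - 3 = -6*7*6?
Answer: -422/265 ≈ -1.5925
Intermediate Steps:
L = -83 (L = 1 + (-6*7*6)/3 = 1 + (-42*6)/3 = 1 + (⅓)*(-252) = 1 - 84 = -83)
(-339 + L)/(353 - 88) = (-339 - 83)/(353 - 88) = -422/265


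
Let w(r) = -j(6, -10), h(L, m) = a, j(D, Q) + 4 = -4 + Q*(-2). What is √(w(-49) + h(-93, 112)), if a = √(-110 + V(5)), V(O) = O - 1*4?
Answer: √(-12 + I*√109) ≈ 1.3975 + 3.7354*I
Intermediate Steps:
j(D, Q) = -8 - 2*Q (j(D, Q) = -4 + (-4 + Q*(-2)) = -4 + (-4 - 2*Q) = -8 - 2*Q)
V(O) = -4 + O (V(O) = O - 4 = -4 + O)
a = I*√109 (a = √(-110 + (-4 + 5)) = √(-110 + 1) = √(-109) = I*√109 ≈ 10.44*I)
h(L, m) = I*√109
w(r) = -12 (w(r) = -(-8 - 2*(-10)) = -(-8 + 20) = -1*12 = -12)
√(w(-49) + h(-93, 112)) = √(-12 + I*√109)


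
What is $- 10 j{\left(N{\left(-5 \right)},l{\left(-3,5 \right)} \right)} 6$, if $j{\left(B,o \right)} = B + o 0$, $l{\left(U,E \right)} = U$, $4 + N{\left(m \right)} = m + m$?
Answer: $840$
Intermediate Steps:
$N{\left(m \right)} = -4 + 2 m$ ($N{\left(m \right)} = -4 + \left(m + m\right) = -4 + 2 m$)
$j{\left(B,o \right)} = B$ ($j{\left(B,o \right)} = B + 0 = B$)
$- 10 j{\left(N{\left(-5 \right)},l{\left(-3,5 \right)} \right)} 6 = - 10 \left(-4 + 2 \left(-5\right)\right) 6 = - 10 \left(-4 - 10\right) 6 = \left(-10\right) \left(-14\right) 6 = 140 \cdot 6 = 840$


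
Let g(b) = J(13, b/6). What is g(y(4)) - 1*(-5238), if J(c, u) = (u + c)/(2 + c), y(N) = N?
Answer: 235751/45 ≈ 5238.9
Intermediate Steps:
J(c, u) = (c + u)/(2 + c)
g(b) = 13/15 + b/90 (g(b) = (13 + b/6)/(2 + 13) = (13 + b*(⅙))/15 = (13 + b/6)/15 = 13/15 + b/90)
g(y(4)) - 1*(-5238) = (13/15 + (1/90)*4) - 1*(-5238) = (13/15 + 2/45) + 5238 = 41/45 + 5238 = 235751/45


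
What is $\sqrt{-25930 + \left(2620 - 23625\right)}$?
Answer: $3 i \sqrt{5215} \approx 216.64 i$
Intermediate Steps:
$\sqrt{-25930 + \left(2620 - 23625\right)} = \sqrt{-25930 - 21005} = \sqrt{-46935} = 3 i \sqrt{5215}$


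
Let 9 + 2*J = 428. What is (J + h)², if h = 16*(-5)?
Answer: 67081/4 ≈ 16770.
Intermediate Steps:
J = 419/2 (J = -9/2 + (½)*428 = -9/2 + 214 = 419/2 ≈ 209.50)
h = -80
(J + h)² = (419/2 - 80)² = (259/2)² = 67081/4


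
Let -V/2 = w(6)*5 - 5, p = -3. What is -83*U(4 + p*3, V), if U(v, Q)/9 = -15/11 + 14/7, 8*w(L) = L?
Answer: -5229/11 ≈ -475.36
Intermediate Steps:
w(L) = L/8
V = 5/2 (V = -2*(((1/8)*6)*5 - 5) = -2*((3/4)*5 - 5) = -2*(15/4 - 5) = -2*(-5/4) = 5/2 ≈ 2.5000)
U(v, Q) = 63/11 (U(v, Q) = 9*(-15/11 + 14/7) = 9*(-15*1/11 + 14*(1/7)) = 9*(-15/11 + 2) = 9*(7/11) = 63/11)
-83*U(4 + p*3, V) = -83*63/11 = -5229/11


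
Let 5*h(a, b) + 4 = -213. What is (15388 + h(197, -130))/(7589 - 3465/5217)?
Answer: 133421297/65980580 ≈ 2.0221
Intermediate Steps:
h(a, b) = -217/5 (h(a, b) = -4/5 + (1/5)*(-213) = -4/5 - 213/5 = -217/5)
(15388 + h(197, -130))/(7589 - 3465/5217) = (15388 - 217/5)/(7589 - 3465/5217) = 76723/(5*(7589 - 3465*1/5217)) = 76723/(5*(7589 - 1155/1739)) = 76723/(5*(13196116/1739)) = (76723/5)*(1739/13196116) = 133421297/65980580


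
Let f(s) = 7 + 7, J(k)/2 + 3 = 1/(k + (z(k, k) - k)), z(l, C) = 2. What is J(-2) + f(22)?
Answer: 9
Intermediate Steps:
J(k) = -5 (J(k) = -6 + 2/(k + (2 - k)) = -6 + 2/2 = -6 + 2*(1/2) = -6 + 1 = -5)
f(s) = 14
J(-2) + f(22) = -5 + 14 = 9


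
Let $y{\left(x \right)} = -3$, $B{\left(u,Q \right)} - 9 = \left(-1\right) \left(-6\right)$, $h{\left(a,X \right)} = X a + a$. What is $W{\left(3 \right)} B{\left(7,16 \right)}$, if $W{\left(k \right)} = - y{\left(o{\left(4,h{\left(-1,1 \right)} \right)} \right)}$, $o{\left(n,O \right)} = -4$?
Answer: $45$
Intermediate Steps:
$h{\left(a,X \right)} = a + X a$
$B{\left(u,Q \right)} = 15$ ($B{\left(u,Q \right)} = 9 - -6 = 9 + 6 = 15$)
$W{\left(k \right)} = 3$ ($W{\left(k \right)} = \left(-1\right) \left(-3\right) = 3$)
$W{\left(3 \right)} B{\left(7,16 \right)} = 3 \cdot 15 = 45$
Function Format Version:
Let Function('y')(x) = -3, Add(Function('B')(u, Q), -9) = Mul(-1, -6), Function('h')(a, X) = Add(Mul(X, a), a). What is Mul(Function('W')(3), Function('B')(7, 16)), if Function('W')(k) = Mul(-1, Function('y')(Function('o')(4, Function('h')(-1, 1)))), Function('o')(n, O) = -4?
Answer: 45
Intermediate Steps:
Function('h')(a, X) = Add(a, Mul(X, a))
Function('B')(u, Q) = 15 (Function('B')(u, Q) = Add(9, Mul(-1, -6)) = Add(9, 6) = 15)
Function('W')(k) = 3 (Function('W')(k) = Mul(-1, -3) = 3)
Mul(Function('W')(3), Function('B')(7, 16)) = Mul(3, 15) = 45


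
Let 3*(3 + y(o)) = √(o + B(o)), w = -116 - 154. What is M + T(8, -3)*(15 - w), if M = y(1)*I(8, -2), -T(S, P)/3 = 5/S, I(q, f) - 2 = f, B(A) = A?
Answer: -4275/8 ≈ -534.38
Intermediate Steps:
w = -270
y(o) = -3 + √2*√o/3 (y(o) = -3 + √(o + o)/3 = -3 + √(2*o)/3 = -3 + (√2*√o)/3 = -3 + √2*√o/3)
I(q, f) = 2 + f
T(S, P) = -15/S
M = 0 (M = (-3 + √2*√1/3)*(2 - 2) = (-3 + (⅓)*√2*1)*0 = (-3 + √2/3)*0 = 0)
M + T(8, -3)*(15 - w) = 0 + (-15/8)*(15 - 1*(-270)) = 0 + (-15*⅛)*(15 + 270) = 0 - 15/8*285 = 0 - 4275/8 = -4275/8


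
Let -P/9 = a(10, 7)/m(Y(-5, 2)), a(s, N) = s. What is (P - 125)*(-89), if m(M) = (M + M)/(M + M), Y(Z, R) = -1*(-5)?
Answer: 19135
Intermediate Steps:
Y(Z, R) = 5
m(M) = 1 (m(M) = (2*M)/((2*M)) = (2*M)*(1/(2*M)) = 1)
P = -90 (P = -90/1 = -90 ≈ -90.000)
(P - 125)*(-89) = (-90 - 125)*(-89) = -215*(-89) = 19135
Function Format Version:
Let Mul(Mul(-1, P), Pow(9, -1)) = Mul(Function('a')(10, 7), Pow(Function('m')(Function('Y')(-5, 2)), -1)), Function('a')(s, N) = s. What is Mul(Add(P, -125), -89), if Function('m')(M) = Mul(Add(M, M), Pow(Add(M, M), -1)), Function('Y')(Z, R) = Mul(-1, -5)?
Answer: 19135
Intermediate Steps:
Function('Y')(Z, R) = 5
Function('m')(M) = 1 (Function('m')(M) = Mul(Mul(2, M), Pow(Mul(2, M), -1)) = Mul(Mul(2, M), Mul(Rational(1, 2), Pow(M, -1))) = 1)
P = -90 (P = Mul(-9, Mul(10, Pow(1, -1))) = Mul(-9, Mul(10, 1)) = Mul(-9, 10) = -90)
Mul(Add(P, -125), -89) = Mul(Add(-90, -125), -89) = Mul(-215, -89) = 19135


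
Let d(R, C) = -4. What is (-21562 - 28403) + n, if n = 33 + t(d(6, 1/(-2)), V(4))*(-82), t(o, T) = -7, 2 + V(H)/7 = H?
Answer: -49358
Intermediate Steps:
V(H) = -14 + 7*H
n = 607 (n = 33 - 7*(-82) = 33 + 574 = 607)
(-21562 - 28403) + n = (-21562 - 28403) + 607 = -49965 + 607 = -49358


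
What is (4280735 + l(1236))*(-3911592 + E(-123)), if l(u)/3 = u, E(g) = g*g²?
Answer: -24731771555337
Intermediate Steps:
E(g) = g³
l(u) = 3*u
(4280735 + l(1236))*(-3911592 + E(-123)) = (4280735 + 3*1236)*(-3911592 + (-123)³) = (4280735 + 3708)*(-3911592 - 1860867) = 4284443*(-5772459) = -24731771555337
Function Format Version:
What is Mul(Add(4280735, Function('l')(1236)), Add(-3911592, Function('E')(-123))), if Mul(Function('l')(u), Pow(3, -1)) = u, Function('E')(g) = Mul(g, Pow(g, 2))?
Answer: -24731771555337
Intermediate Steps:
Function('E')(g) = Pow(g, 3)
Function('l')(u) = Mul(3, u)
Mul(Add(4280735, Function('l')(1236)), Add(-3911592, Function('E')(-123))) = Mul(Add(4280735, Mul(3, 1236)), Add(-3911592, Pow(-123, 3))) = Mul(Add(4280735, 3708), Add(-3911592, -1860867)) = Mul(4284443, -5772459) = -24731771555337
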